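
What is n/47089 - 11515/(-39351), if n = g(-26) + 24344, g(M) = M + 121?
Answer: 1503928924/1852999239 ≈ 0.81162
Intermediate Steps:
g(M) = 121 + M
n = 24439 (n = (121 - 26) + 24344 = 95 + 24344 = 24439)
n/47089 - 11515/(-39351) = 24439/47089 - 11515/(-39351) = 24439*(1/47089) - 11515*(-1/39351) = 24439/47089 + 11515/39351 = 1503928924/1852999239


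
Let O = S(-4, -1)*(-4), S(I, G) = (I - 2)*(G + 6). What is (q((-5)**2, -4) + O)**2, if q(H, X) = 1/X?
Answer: 229441/16 ≈ 14340.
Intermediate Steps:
S(I, G) = (-2 + I)*(6 + G)
O = 120 (O = (-12 - 2*(-1) + 6*(-4) - 1*(-4))*(-4) = (-12 + 2 - 24 + 4)*(-4) = -30*(-4) = 120)
(q((-5)**2, -4) + O)**2 = (1/(-4) + 120)**2 = (-1/4 + 120)**2 = (479/4)**2 = 229441/16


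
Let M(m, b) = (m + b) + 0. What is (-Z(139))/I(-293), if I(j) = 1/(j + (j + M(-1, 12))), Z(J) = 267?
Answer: 153525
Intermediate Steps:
M(m, b) = b + m (M(m, b) = (b + m) + 0 = b + m)
I(j) = 1/(11 + 2*j) (I(j) = 1/(j + (j + (12 - 1))) = 1/(j + (j + 11)) = 1/(j + (11 + j)) = 1/(11 + 2*j))
(-Z(139))/I(-293) = (-1*267)/(1/(11 + 2*(-293))) = -267/(1/(11 - 586)) = -267/(1/(-575)) = -267/(-1/575) = -267*(-575) = 153525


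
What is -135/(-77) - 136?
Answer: -10337/77 ≈ -134.25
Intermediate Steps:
-135/(-77) - 136 = -1/77*(-135) - 136 = 135/77 - 136 = -10337/77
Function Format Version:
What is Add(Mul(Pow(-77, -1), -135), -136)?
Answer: Rational(-10337, 77) ≈ -134.25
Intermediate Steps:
Add(Mul(Pow(-77, -1), -135), -136) = Add(Mul(Rational(-1, 77), -135), -136) = Add(Rational(135, 77), -136) = Rational(-10337, 77)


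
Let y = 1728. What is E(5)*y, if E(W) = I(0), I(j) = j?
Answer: 0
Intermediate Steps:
E(W) = 0
E(5)*y = 0*1728 = 0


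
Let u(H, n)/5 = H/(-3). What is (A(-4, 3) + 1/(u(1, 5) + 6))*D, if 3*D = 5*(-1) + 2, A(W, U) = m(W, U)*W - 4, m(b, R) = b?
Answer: -159/13 ≈ -12.231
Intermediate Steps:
u(H, n) = -5*H/3 (u(H, n) = 5*(H/(-3)) = 5*(H*(-1/3)) = 5*(-H/3) = -5*H/3)
A(W, U) = -4 + W**2 (A(W, U) = W*W - 4 = W**2 - 4 = -4 + W**2)
D = -1 (D = (5*(-1) + 2)/3 = (-5 + 2)/3 = (1/3)*(-3) = -1)
(A(-4, 3) + 1/(u(1, 5) + 6))*D = ((-4 + (-4)**2) + 1/(-5/3*1 + 6))*(-1) = ((-4 + 16) + 1/(-5/3 + 6))*(-1) = (12 + 1/(13/3))*(-1) = (12 + 3/13)*(-1) = (159/13)*(-1) = -159/13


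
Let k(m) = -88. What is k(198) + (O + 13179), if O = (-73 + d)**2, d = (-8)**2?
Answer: 13172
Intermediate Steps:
d = 64
O = 81 (O = (-73 + 64)**2 = (-9)**2 = 81)
k(198) + (O + 13179) = -88 + (81 + 13179) = -88 + 13260 = 13172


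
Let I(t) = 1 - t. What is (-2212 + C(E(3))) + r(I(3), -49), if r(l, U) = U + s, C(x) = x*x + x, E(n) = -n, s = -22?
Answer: -2277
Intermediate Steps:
C(x) = x + x**2 (C(x) = x**2 + x = x + x**2)
r(l, U) = -22 + U (r(l, U) = U - 22 = -22 + U)
(-2212 + C(E(3))) + r(I(3), -49) = (-2212 + (-1*3)*(1 - 1*3)) + (-22 - 49) = (-2212 - 3*(1 - 3)) - 71 = (-2212 - 3*(-2)) - 71 = (-2212 + 6) - 71 = -2206 - 71 = -2277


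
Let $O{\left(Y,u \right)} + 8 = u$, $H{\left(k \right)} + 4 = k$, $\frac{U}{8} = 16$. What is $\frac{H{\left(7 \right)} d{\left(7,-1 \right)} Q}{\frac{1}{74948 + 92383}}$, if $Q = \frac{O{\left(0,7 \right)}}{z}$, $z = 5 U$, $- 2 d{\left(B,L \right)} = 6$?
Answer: $\frac{1505979}{640} \approx 2353.1$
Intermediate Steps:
$U = 128$ ($U = 8 \cdot 16 = 128$)
$H{\left(k \right)} = -4 + k$
$O{\left(Y,u \right)} = -8 + u$
$d{\left(B,L \right)} = -3$ ($d{\left(B,L \right)} = \left(- \frac{1}{2}\right) 6 = -3$)
$z = 640$ ($z = 5 \cdot 128 = 640$)
$Q = - \frac{1}{640}$ ($Q = \frac{-8 + 7}{640} = \left(-1\right) \frac{1}{640} = - \frac{1}{640} \approx -0.0015625$)
$\frac{H{\left(7 \right)} d{\left(7,-1 \right)} Q}{\frac{1}{74948 + 92383}} = \frac{\left(-4 + 7\right) \left(-3\right) \left(- \frac{1}{640}\right)}{\frac{1}{74948 + 92383}} = \frac{3 \left(-3\right) \left(- \frac{1}{640}\right)}{\frac{1}{167331}} = \left(-9\right) \left(- \frac{1}{640}\right) \frac{1}{\frac{1}{167331}} = \frac{9}{640} \cdot 167331 = \frac{1505979}{640}$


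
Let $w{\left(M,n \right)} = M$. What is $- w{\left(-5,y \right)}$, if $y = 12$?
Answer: $5$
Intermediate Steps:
$- w{\left(-5,y \right)} = \left(-1\right) \left(-5\right) = 5$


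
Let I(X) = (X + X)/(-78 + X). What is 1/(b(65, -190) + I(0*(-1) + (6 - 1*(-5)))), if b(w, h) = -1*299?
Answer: -67/20055 ≈ -0.0033408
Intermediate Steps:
b(w, h) = -299
I(X) = 2*X/(-78 + X) (I(X) = (2*X)/(-78 + X) = 2*X/(-78 + X))
1/(b(65, -190) + I(0*(-1) + (6 - 1*(-5)))) = 1/(-299 + 2*(0*(-1) + (6 - 1*(-5)))/(-78 + (0*(-1) + (6 - 1*(-5))))) = 1/(-299 + 2*(0 + (6 + 5))/(-78 + (0 + (6 + 5)))) = 1/(-299 + 2*(0 + 11)/(-78 + (0 + 11))) = 1/(-299 + 2*11/(-78 + 11)) = 1/(-299 + 2*11/(-67)) = 1/(-299 + 2*11*(-1/67)) = 1/(-299 - 22/67) = 1/(-20055/67) = -67/20055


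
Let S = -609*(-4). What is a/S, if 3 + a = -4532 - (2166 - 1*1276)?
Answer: -775/348 ≈ -2.2270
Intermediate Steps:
S = 2436
a = -5425 (a = -3 + (-4532 - (2166 - 1*1276)) = -3 + (-4532 - (2166 - 1276)) = -3 + (-4532 - 1*890) = -3 + (-4532 - 890) = -3 - 5422 = -5425)
a/S = -5425/2436 = -5425*1/2436 = -775/348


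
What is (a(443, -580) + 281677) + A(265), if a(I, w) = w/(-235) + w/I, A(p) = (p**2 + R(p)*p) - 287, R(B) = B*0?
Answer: 7321000043/20821 ≈ 3.5162e+5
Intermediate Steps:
R(B) = 0
A(p) = -287 + p**2 (A(p) = (p**2 + 0*p) - 287 = (p**2 + 0) - 287 = p**2 - 287 = -287 + p**2)
a(I, w) = -w/235 + w/I (a(I, w) = w*(-1/235) + w/I = -w/235 + w/I)
(a(443, -580) + 281677) + A(265) = ((-1/235*(-580) - 580/443) + 281677) + (-287 + 265**2) = ((116/47 - 580*1/443) + 281677) + (-287 + 70225) = ((116/47 - 580/443) + 281677) + 69938 = (24128/20821 + 281677) + 69938 = 5864820945/20821 + 69938 = 7321000043/20821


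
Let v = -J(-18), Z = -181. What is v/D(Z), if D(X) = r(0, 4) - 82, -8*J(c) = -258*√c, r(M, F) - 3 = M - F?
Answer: 387*I*√2/332 ≈ 1.6485*I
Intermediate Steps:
r(M, F) = 3 + M - F (r(M, F) = 3 + (M - F) = 3 + M - F)
J(c) = 129*√c/4 (J(c) = -(-129)*√c/4 = 129*√c/4)
D(X) = -83 (D(X) = (3 + 0 - 1*4) - 82 = (3 + 0 - 4) - 82 = -1 - 82 = -83)
v = -387*I*√2/4 (v = -129*√(-18)/4 = -129*3*I*√2/4 = -387*I*√2/4 ≈ -136.83*I)
v/D(Z) = -387*I*√2/4/(-83) = -387*I*√2/4*(-1/83) = 387*I*√2/332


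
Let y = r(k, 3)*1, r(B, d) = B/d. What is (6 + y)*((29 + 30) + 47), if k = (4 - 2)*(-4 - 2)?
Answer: 212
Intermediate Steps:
k = -12 (k = 2*(-6) = -12)
y = -4 (y = -12/3*1 = -12*⅓*1 = -4*1 = -4)
(6 + y)*((29 + 30) + 47) = (6 - 4)*((29 + 30) + 47) = 2*(59 + 47) = 2*106 = 212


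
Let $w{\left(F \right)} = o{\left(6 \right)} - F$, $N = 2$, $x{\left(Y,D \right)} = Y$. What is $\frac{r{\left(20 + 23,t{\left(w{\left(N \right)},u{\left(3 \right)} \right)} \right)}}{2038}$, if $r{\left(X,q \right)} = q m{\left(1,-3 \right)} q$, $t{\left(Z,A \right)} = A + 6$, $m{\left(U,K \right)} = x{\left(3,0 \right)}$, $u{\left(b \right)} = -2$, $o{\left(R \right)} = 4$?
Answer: $\frac{24}{1019} \approx 0.023553$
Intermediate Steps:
$m{\left(U,K \right)} = 3$
$w{\left(F \right)} = 4 - F$
$t{\left(Z,A \right)} = 6 + A$
$r{\left(X,q \right)} = 3 q^{2}$ ($r{\left(X,q \right)} = q 3 q = 3 q q = 3 q^{2}$)
$\frac{r{\left(20 + 23,t{\left(w{\left(N \right)},u{\left(3 \right)} \right)} \right)}}{2038} = \frac{3 \left(6 - 2\right)^{2}}{2038} = 3 \cdot 4^{2} \cdot \frac{1}{2038} = 3 \cdot 16 \cdot \frac{1}{2038} = 48 \cdot \frac{1}{2038} = \frac{24}{1019}$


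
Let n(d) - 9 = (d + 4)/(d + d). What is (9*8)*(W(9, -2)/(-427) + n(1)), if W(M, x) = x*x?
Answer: 353268/427 ≈ 827.33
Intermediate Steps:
W(M, x) = x²
n(d) = 9 + (4 + d)/(2*d) (n(d) = 9 + (d + 4)/(d + d) = 9 + (4 + d)/((2*d)) = 9 + (4 + d)*(1/(2*d)) = 9 + (4 + d)/(2*d))
(9*8)*(W(9, -2)/(-427) + n(1)) = (9*8)*((-2)²/(-427) + (19/2 + 2/1)) = 72*(4*(-1/427) + (19/2 + 2*1)) = 72*(-4/427 + (19/2 + 2)) = 72*(-4/427 + 23/2) = 72*(9813/854) = 353268/427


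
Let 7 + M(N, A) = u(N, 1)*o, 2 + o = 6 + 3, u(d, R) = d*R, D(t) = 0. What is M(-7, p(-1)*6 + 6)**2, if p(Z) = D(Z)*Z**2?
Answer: 3136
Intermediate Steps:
p(Z) = 0 (p(Z) = 0*Z**2 = 0)
u(d, R) = R*d
o = 7 (o = -2 + (6 + 3) = -2 + 9 = 7)
M(N, A) = -7 + 7*N (M(N, A) = -7 + (1*N)*7 = -7 + N*7 = -7 + 7*N)
M(-7, p(-1)*6 + 6)**2 = (-7 + 7*(-7))**2 = (-7 - 49)**2 = (-56)**2 = 3136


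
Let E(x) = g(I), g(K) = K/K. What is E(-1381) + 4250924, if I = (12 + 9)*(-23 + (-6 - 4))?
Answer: 4250925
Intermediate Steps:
I = -693 (I = 21*(-23 - 10) = 21*(-33) = -693)
g(K) = 1
E(x) = 1
E(-1381) + 4250924 = 1 + 4250924 = 4250925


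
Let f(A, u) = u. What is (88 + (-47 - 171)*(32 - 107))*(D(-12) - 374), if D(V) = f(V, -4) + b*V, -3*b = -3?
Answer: -6410820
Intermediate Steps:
b = 1 (b = -1/3*(-3) = 1)
D(V) = -4 + V (D(V) = -4 + 1*V = -4 + V)
(88 + (-47 - 171)*(32 - 107))*(D(-12) - 374) = (88 + (-47 - 171)*(32 - 107))*((-4 - 12) - 374) = (88 - 218*(-75))*(-16 - 374) = (88 + 16350)*(-390) = 16438*(-390) = -6410820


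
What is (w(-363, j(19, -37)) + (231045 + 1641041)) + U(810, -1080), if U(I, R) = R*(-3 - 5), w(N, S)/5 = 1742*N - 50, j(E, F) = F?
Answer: -1281254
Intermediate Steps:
w(N, S) = -250 + 8710*N (w(N, S) = 5*(1742*N - 50) = 5*(-50 + 1742*N) = -250 + 8710*N)
U(I, R) = -8*R (U(I, R) = R*(-8) = -8*R)
(w(-363, j(19, -37)) + (231045 + 1641041)) + U(810, -1080) = ((-250 + 8710*(-363)) + (231045 + 1641041)) - 8*(-1080) = ((-250 - 3161730) + 1872086) + 8640 = (-3161980 + 1872086) + 8640 = -1289894 + 8640 = -1281254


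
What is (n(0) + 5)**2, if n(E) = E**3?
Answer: 25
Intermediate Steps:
(n(0) + 5)**2 = (0**3 + 5)**2 = (0 + 5)**2 = 5**2 = 25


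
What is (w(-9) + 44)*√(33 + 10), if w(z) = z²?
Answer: 125*√43 ≈ 819.68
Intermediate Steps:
(w(-9) + 44)*√(33 + 10) = ((-9)² + 44)*√(33 + 10) = (81 + 44)*√43 = 125*√43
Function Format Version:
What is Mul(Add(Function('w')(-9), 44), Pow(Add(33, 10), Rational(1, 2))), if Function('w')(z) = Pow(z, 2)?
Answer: Mul(125, Pow(43, Rational(1, 2))) ≈ 819.68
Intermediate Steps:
Mul(Add(Function('w')(-9), 44), Pow(Add(33, 10), Rational(1, 2))) = Mul(Add(Pow(-9, 2), 44), Pow(Add(33, 10), Rational(1, 2))) = Mul(Add(81, 44), Pow(43, Rational(1, 2))) = Mul(125, Pow(43, Rational(1, 2)))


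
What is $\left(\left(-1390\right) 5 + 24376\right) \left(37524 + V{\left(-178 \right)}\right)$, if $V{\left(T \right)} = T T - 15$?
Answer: $1205757218$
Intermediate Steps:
$V{\left(T \right)} = -15 + T^{2}$ ($V{\left(T \right)} = T^{2} - 15 = -15 + T^{2}$)
$\left(\left(-1390\right) 5 + 24376\right) \left(37524 + V{\left(-178 \right)}\right) = \left(\left(-1390\right) 5 + 24376\right) \left(37524 - \left(15 - \left(-178\right)^{2}\right)\right) = \left(-6950 + 24376\right) \left(37524 + \left(-15 + 31684\right)\right) = 17426 \left(37524 + 31669\right) = 17426 \cdot 69193 = 1205757218$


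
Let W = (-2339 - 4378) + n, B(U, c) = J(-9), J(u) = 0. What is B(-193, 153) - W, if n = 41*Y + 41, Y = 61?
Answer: 4175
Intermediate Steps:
n = 2542 (n = 41*61 + 41 = 2501 + 41 = 2542)
B(U, c) = 0
W = -4175 (W = (-2339 - 4378) + 2542 = -6717 + 2542 = -4175)
B(-193, 153) - W = 0 - 1*(-4175) = 0 + 4175 = 4175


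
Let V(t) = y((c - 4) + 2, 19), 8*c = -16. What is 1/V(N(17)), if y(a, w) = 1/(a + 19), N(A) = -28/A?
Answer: 15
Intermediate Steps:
c = -2 (c = (1/8)*(-16) = -2)
y(a, w) = 1/(19 + a)
V(t) = 1/15 (V(t) = 1/(19 + ((-2 - 4) + 2)) = 1/(19 + (-6 + 2)) = 1/(19 - 4) = 1/15)
1/V(N(17)) = 1/(1/15) = 15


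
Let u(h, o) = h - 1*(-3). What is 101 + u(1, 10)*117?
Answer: 569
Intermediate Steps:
u(h, o) = 3 + h (u(h, o) = h + 3 = 3 + h)
101 + u(1, 10)*117 = 101 + (3 + 1)*117 = 101 + 4*117 = 101 + 468 = 569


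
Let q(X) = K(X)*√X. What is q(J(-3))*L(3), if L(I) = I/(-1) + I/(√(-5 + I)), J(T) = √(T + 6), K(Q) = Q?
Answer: 3*3^(¾)*(-2 - I*√2)/2 ≈ -6.8385 - 4.8356*I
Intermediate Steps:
J(T) = √(6 + T)
L(I) = -I + I/√(-5 + I) (L(I) = I*(-1) + I/√(-5 + I) = -I + I/√(-5 + I))
q(X) = X^(3/2) (q(X) = X*√X = X^(3/2))
q(J(-3))*L(3) = (√(6 - 3))^(3/2)*(-1*3 + 3/√(-5 + 3)) = (√3)^(3/2)*(-3 + 3/√(-2)) = 3^(¾)*(-3 + 3*(-I*√2/2)) = 3^(¾)*(-3 - 3*I*√2/2)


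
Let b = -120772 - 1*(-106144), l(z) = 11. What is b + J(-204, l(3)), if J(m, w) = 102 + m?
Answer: -14730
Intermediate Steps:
b = -14628 (b = -120772 + 106144 = -14628)
b + J(-204, l(3)) = -14628 + (102 - 204) = -14628 - 102 = -14730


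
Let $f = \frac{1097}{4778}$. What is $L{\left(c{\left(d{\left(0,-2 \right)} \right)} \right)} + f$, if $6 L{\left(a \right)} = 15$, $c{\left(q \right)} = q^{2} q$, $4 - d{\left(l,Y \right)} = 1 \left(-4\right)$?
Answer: $\frac{6521}{2389} \approx 2.7296$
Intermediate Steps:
$d{\left(l,Y \right)} = 8$ ($d{\left(l,Y \right)} = 4 - 1 \left(-4\right) = 4 - -4 = 4 + 4 = 8$)
$c{\left(q \right)} = q^{3}$
$L{\left(a \right)} = \frac{5}{2}$ ($L{\left(a \right)} = \frac{1}{6} \cdot 15 = \frac{5}{2}$)
$f = \frac{1097}{4778}$ ($f = 1097 \cdot \frac{1}{4778} = \frac{1097}{4778} \approx 0.22959$)
$L{\left(c{\left(d{\left(0,-2 \right)} \right)} \right)} + f = \frac{5}{2} + \frac{1097}{4778} = \frac{6521}{2389}$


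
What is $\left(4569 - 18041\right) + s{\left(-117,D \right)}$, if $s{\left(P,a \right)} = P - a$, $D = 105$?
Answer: $-13694$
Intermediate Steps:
$\left(4569 - 18041\right) + s{\left(-117,D \right)} = \left(4569 - 18041\right) - 222 = -13472 - 222 = -13694$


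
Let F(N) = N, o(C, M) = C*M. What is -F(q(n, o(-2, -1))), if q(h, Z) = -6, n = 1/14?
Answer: 6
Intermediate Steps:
n = 1/14 ≈ 0.071429
-F(q(n, o(-2, -1))) = -1*(-6) = 6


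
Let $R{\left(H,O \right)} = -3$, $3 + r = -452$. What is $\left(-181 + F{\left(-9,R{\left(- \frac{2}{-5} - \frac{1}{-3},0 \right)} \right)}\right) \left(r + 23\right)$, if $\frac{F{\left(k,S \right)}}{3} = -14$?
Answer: $96336$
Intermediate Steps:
$r = -455$ ($r = -3 - 452 = -455$)
$F{\left(k,S \right)} = -42$ ($F{\left(k,S \right)} = 3 \left(-14\right) = -42$)
$\left(-181 + F{\left(-9,R{\left(- \frac{2}{-5} - \frac{1}{-3},0 \right)} \right)}\right) \left(r + 23\right) = \left(-181 - 42\right) \left(-455 + 23\right) = \left(-223\right) \left(-432\right) = 96336$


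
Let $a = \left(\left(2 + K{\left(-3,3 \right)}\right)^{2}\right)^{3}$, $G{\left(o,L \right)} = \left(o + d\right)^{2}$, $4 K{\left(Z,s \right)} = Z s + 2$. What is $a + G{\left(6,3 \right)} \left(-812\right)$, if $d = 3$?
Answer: $- \frac{269402111}{4096} \approx -65772.0$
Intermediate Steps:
$K{\left(Z,s \right)} = \frac{1}{2} + \frac{Z s}{4}$ ($K{\left(Z,s \right)} = \frac{Z s + 2}{4} = \frac{2 + Z s}{4} = \frac{1}{2} + \frac{Z s}{4}$)
$G{\left(o,L \right)} = \left(3 + o\right)^{2}$ ($G{\left(o,L \right)} = \left(o + 3\right)^{2} = \left(3 + o\right)^{2}$)
$a = \frac{1}{4096}$ ($a = \left(\left(2 + \left(\frac{1}{2} + \frac{1}{4} \left(-3\right) 3\right)\right)^{2}\right)^{3} = \left(\left(2 + \left(\frac{1}{2} - \frac{9}{4}\right)\right)^{2}\right)^{3} = \left(\left(2 - \frac{7}{4}\right)^{2}\right)^{3} = \left(\left(\frac{1}{4}\right)^{2}\right)^{3} = \left(\frac{1}{16}\right)^{3} = \frac{1}{4096} \approx 0.00024414$)
$a + G{\left(6,3 \right)} \left(-812\right) = \frac{1}{4096} + \left(3 + 6\right)^{2} \left(-812\right) = \frac{1}{4096} + 9^{2} \left(-812\right) = \frac{1}{4096} + 81 \left(-812\right) = \frac{1}{4096} - 65772 = - \frac{269402111}{4096}$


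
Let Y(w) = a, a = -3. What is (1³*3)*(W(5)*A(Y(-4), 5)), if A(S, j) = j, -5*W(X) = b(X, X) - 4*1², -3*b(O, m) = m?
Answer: 17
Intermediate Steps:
b(O, m) = -m/3
Y(w) = -3
W(X) = ⅘ + X/15 (W(X) = -(-X/3 - 4*1²)/5 = -(-X/3 - 4*1)/5 = -(-X/3 - 4)/5 = -(-4 - X/3)/5 = ⅘ + X/15)
(1³*3)*(W(5)*A(Y(-4), 5)) = (1³*3)*((⅘ + (1/15)*5)*5) = (1*3)*((⅘ + ⅓)*5) = 3*((17/15)*5) = 3*(17/3) = 17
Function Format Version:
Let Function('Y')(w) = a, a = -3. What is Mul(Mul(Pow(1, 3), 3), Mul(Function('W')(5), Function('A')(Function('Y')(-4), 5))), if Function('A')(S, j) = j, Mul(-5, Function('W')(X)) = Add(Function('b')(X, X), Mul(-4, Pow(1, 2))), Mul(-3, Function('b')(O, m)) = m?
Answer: 17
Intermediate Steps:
Function('b')(O, m) = Mul(Rational(-1, 3), m)
Function('Y')(w) = -3
Function('W')(X) = Add(Rational(4, 5), Mul(Rational(1, 15), X)) (Function('W')(X) = Mul(Rational(-1, 5), Add(Mul(Rational(-1, 3), X), Mul(-4, Pow(1, 2)))) = Mul(Rational(-1, 5), Add(Mul(Rational(-1, 3), X), Mul(-4, 1))) = Mul(Rational(-1, 5), Add(Mul(Rational(-1, 3), X), -4)) = Mul(Rational(-1, 5), Add(-4, Mul(Rational(-1, 3), X))) = Add(Rational(4, 5), Mul(Rational(1, 15), X)))
Mul(Mul(Pow(1, 3), 3), Mul(Function('W')(5), Function('A')(Function('Y')(-4), 5))) = Mul(Mul(Pow(1, 3), 3), Mul(Add(Rational(4, 5), Mul(Rational(1, 15), 5)), 5)) = Mul(Mul(1, 3), Mul(Add(Rational(4, 5), Rational(1, 3)), 5)) = Mul(3, Mul(Rational(17, 15), 5)) = Mul(3, Rational(17, 3)) = 17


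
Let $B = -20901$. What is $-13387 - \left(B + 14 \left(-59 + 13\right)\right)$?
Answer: $8158$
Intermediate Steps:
$-13387 - \left(B + 14 \left(-59 + 13\right)\right) = -13387 - \left(-20901 + 14 \left(-59 + 13\right)\right) = -13387 + \left(\left(-14\right) \left(-46\right) + 20901\right) = -13387 + \left(644 + 20901\right) = -13387 + 21545 = 8158$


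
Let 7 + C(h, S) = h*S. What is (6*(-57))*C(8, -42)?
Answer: 117306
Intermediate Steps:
C(h, S) = -7 + S*h (C(h, S) = -7 + h*S = -7 + S*h)
(6*(-57))*C(8, -42) = (6*(-57))*(-7 - 42*8) = -342*(-7 - 336) = -342*(-343) = 117306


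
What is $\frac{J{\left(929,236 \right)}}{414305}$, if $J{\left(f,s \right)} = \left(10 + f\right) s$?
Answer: $\frac{221604}{414305} \approx 0.53488$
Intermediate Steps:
$J{\left(f,s \right)} = s \left(10 + f\right)$
$\frac{J{\left(929,236 \right)}}{414305} = \frac{236 \left(10 + 929\right)}{414305} = 236 \cdot 939 \cdot \frac{1}{414305} = 221604 \cdot \frac{1}{414305} = \frac{221604}{414305}$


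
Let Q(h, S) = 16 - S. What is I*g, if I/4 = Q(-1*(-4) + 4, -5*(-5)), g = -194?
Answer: 6984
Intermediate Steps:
I = -36 (I = 4*(16 - (-5)*(-5)) = 4*(16 - 1*25) = 4*(16 - 25) = 4*(-9) = -36)
I*g = -36*(-194) = 6984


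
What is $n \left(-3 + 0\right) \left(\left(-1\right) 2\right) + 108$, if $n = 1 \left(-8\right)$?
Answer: $60$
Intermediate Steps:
$n = -8$
$n \left(-3 + 0\right) \left(\left(-1\right) 2\right) + 108 = - 8 \left(-3 + 0\right) \left(\left(-1\right) 2\right) + 108 = - 8 \left(\left(-3\right) \left(-2\right)\right) + 108 = \left(-8\right) 6 + 108 = -48 + 108 = 60$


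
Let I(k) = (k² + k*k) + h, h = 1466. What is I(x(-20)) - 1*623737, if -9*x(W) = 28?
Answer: -50402383/81 ≈ -6.2225e+5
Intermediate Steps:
x(W) = -28/9 (x(W) = -⅑*28 = -28/9)
I(k) = 1466 + 2*k² (I(k) = (k² + k*k) + 1466 = (k² + k²) + 1466 = 2*k² + 1466 = 1466 + 2*k²)
I(x(-20)) - 1*623737 = (1466 + 2*(-28/9)²) - 1*623737 = (1466 + 2*(784/81)) - 623737 = (1466 + 1568/81) - 623737 = 120314/81 - 623737 = -50402383/81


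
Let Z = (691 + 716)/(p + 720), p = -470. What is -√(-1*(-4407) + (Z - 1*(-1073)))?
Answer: -√13714070/50 ≈ -74.065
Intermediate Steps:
Z = 1407/250 (Z = (691 + 716)/(-470 + 720) = 1407/250 ≈ 5.6280)
-√(-1*(-4407) + (Z - 1*(-1073))) = -√(-1*(-4407) + (1407/250 - 1*(-1073))) = -√(4407 + (1407/250 + 1073)) = -√(4407 + 269657/250) = -√(1371407/250) = -√13714070/50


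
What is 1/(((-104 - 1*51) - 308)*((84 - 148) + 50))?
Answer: 1/6482 ≈ 0.00015427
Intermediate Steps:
1/(((-104 - 1*51) - 308)*((84 - 148) + 50)) = 1/(((-104 - 51) - 308)*(-64 + 50)) = 1/((-155 - 308)*(-14)) = 1/(-463*(-14)) = 1/6482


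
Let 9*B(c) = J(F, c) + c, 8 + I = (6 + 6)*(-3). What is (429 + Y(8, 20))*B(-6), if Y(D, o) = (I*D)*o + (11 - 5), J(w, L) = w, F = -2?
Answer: 52840/9 ≈ 5871.1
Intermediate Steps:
I = -44 (I = -8 + (6 + 6)*(-3) = -8 + 12*(-3) = -8 - 36 = -44)
Y(D, o) = 6 - 44*D*o (Y(D, o) = (-44*D)*o + (11 - 5) = -44*D*o + 6 = 6 - 44*D*o)
B(c) = -2/9 + c/9 (B(c) = (-2 + c)/9 = -2/9 + c/9)
(429 + Y(8, 20))*B(-6) = (429 + (6 - 44*8*20))*(-2/9 + (1/9)*(-6)) = (429 + (6 - 7040))*(-2/9 - 2/3) = (429 - 7034)*(-8/9) = -6605*(-8/9) = 52840/9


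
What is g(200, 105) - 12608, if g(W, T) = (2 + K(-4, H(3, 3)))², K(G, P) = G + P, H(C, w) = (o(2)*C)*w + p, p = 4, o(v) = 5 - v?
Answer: -11767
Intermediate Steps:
H(C, w) = 4 + 3*C*w (H(C, w) = ((5 - 1*2)*C)*w + 4 = ((5 - 2)*C)*w + 4 = (3*C)*w + 4 = 3*C*w + 4 = 4 + 3*C*w)
g(W, T) = 841 (g(W, T) = (2 + (-4 + (4 + 3*3*3)))² = (2 + (-4 + (4 + 27)))² = (2 + (-4 + 31))² = (2 + 27)² = 29² = 841)
g(200, 105) - 12608 = 841 - 12608 = -11767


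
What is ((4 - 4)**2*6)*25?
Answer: 0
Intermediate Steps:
((4 - 4)**2*6)*25 = (0**2*6)*25 = (0*6)*25 = 0*25 = 0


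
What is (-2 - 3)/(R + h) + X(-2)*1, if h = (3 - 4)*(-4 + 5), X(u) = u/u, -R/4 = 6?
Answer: 6/5 ≈ 1.2000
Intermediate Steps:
R = -24 (R = -4*6 = -24)
X(u) = 1
h = -1 (h = -1*1 = -1)
(-2 - 3)/(R + h) + X(-2)*1 = (-2 - 3)/(-24 - 1) + 1*1 = -5/(-25) + 1 = -5*(-1/25) + 1 = ⅕ + 1 = 6/5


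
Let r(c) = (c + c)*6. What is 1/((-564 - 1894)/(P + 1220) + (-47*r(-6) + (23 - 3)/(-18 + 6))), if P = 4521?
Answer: 17223/58246553 ≈ 0.00029569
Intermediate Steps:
r(c) = 12*c (r(c) = (2*c)*6 = 12*c)
1/((-564 - 1894)/(P + 1220) + (-47*r(-6) + (23 - 3)/(-18 + 6))) = 1/((-564 - 1894)/(4521 + 1220) + (-564*(-6) + (23 - 3)/(-18 + 6))) = 1/(-2458/5741 + (-47*(-72) + 20/(-12))) = 1/(-2458*1/5741 + (3384 + 20*(-1/12))) = 1/(-2458/5741 + (3384 - 5/3)) = 1/(-2458/5741 + 10147/3) = 1/(58246553/17223) = 17223/58246553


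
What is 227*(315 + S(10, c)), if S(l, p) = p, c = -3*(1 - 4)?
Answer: 73548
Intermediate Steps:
c = 9 (c = -3*(-3) = 9)
227*(315 + S(10, c)) = 227*(315 + 9) = 227*324 = 73548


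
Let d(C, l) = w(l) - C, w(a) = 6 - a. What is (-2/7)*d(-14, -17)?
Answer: -74/7 ≈ -10.571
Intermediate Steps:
d(C, l) = 6 - C - l (d(C, l) = (6 - l) - C = 6 - C - l)
(-2/7)*d(-14, -17) = (-2/7)*(6 - 1*(-14) - 1*(-17)) = (-2*⅐)*(6 + 14 + 17) = -2/7*37 = -74/7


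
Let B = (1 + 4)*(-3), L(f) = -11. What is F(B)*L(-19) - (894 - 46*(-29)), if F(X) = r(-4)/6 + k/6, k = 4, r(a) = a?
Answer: -2228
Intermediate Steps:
B = -15 (B = 5*(-3) = -15)
F(X) = 0 (F(X) = -4/6 + 4/6 = -4*1/6 + 4*(1/6) = -2/3 + 2/3 = 0)
F(B)*L(-19) - (894 - 46*(-29)) = 0*(-11) - (894 - 46*(-29)) = 0 - (894 - 1*(-1334)) = 0 - (894 + 1334) = 0 - 1*2228 = 0 - 2228 = -2228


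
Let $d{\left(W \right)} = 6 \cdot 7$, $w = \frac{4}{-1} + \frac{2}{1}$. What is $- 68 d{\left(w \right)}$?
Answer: $-2856$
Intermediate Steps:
$w = -2$ ($w = 4 \left(-1\right) + 2 \cdot 1 = -4 + 2 = -2$)
$d{\left(W \right)} = 42$
$- 68 d{\left(w \right)} = \left(-68\right) 42 = -2856$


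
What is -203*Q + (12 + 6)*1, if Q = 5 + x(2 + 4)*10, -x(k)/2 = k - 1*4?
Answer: 7123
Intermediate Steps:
x(k) = 8 - 2*k (x(k) = -2*(k - 1*4) = -2*(k - 4) = -2*(-4 + k) = 8 - 2*k)
Q = -35 (Q = 5 + (8 - 2*(2 + 4))*10 = 5 + (8 - 2*6)*10 = 5 + (8 - 12)*10 = 5 - 4*10 = 5 - 40 = -35)
-203*Q + (12 + 6)*1 = -203*(-35) + (12 + 6)*1 = 7105 + 18*1 = 7105 + 18 = 7123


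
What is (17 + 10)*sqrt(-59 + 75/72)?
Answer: 9*I*sqrt(8346)/4 ≈ 205.55*I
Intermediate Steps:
(17 + 10)*sqrt(-59 + 75/72) = 27*sqrt(-59 + 75*(1/72)) = 27*sqrt(-59 + 25/24) = 27*sqrt(-1391/24) = 27*(I*sqrt(8346)/12) = 9*I*sqrt(8346)/4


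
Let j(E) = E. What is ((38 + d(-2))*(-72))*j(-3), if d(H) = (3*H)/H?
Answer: 8856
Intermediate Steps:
d(H) = 3
((38 + d(-2))*(-72))*j(-3) = ((38 + 3)*(-72))*(-3) = (41*(-72))*(-3) = -2952*(-3) = 8856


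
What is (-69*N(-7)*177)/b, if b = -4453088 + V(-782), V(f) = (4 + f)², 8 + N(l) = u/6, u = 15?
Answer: -134343/7695608 ≈ -0.017457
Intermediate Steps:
N(l) = -11/2 (N(l) = -8 + 15/6 = -8 + 15*(⅙) = -8 + 5/2 = -11/2)
b = -3847804 (b = -4453088 + (4 - 782)² = -4453088 + (-778)² = -4453088 + 605284 = -3847804)
(-69*N(-7)*177)/b = (-69*(-11/2)*177)/(-3847804) = ((759/2)*177)*(-1/3847804) = (134343/2)*(-1/3847804) = -134343/7695608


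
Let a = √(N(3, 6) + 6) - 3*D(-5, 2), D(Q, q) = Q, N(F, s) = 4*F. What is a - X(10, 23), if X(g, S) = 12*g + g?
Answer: -115 + 3*√2 ≈ -110.76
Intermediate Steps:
a = 15 + 3*√2 (a = √(4*3 + 6) - 3*(-5) = √(12 + 6) + 15 = √18 + 15 = 3*√2 + 15 = 15 + 3*√2 ≈ 19.243)
X(g, S) = 13*g
a - X(10, 23) = (15 + 3*√2) - 13*10 = (15 + 3*√2) - 1*130 = (15 + 3*√2) - 130 = -115 + 3*√2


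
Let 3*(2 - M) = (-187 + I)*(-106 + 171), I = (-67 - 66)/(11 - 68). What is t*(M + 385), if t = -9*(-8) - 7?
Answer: 2567045/9 ≈ 2.8523e+5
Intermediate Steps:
I = 7/3 (I = -133/(-57) = -133*(-1/57) = 7/3 ≈ 2.3333)
t = 65 (t = 72 - 7 = 65)
M = 36028/9 (M = 2 - (-187 + 7/3)*(-106 + 171)/3 = 2 - (-554)*65/9 = 2 - ⅓*(-36010/3) = 2 + 36010/9 = 36028/9 ≈ 4003.1)
t*(M + 385) = 65*(36028/9 + 385) = 65*(39493/9) = 2567045/9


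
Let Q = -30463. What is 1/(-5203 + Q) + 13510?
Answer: 481847659/35666 ≈ 13510.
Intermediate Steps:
1/(-5203 + Q) + 13510 = 1/(-5203 - 30463) + 13510 = 1/(-35666) + 13510 = -1/35666 + 13510 = 481847659/35666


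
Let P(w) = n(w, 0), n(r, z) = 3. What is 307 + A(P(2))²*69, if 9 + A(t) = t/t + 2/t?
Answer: 12053/3 ≈ 4017.7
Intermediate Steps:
P(w) = 3
A(t) = -8 + 2/t (A(t) = -9 + (t/t + 2/t) = -9 + (1 + 2/t) = -8 + 2/t)
307 + A(P(2))²*69 = 307 + (-8 + 2/3)²*69 = 307 + (-8 + 2*(⅓))²*69 = 307 + (-8 + ⅔)²*69 = 307 + (-22/3)²*69 = 307 + (484/9)*69 = 307 + 11132/3 = 12053/3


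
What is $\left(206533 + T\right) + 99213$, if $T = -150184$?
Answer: $155562$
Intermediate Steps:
$\left(206533 + T\right) + 99213 = \left(206533 - 150184\right) + 99213 = 56349 + 99213 = 155562$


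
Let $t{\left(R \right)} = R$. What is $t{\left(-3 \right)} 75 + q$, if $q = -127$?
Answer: $-352$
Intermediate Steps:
$t{\left(-3 \right)} 75 + q = \left(-3\right) 75 - 127 = -225 - 127 = -352$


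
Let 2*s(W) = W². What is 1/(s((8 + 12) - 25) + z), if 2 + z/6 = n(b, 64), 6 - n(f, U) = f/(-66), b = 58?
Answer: 22/919 ≈ 0.023939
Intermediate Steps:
s(W) = W²/2
n(f, U) = 6 + f/66 (n(f, U) = 6 - f/(-66) = 6 - f*(-1)/66 = 6 - (-1)*f/66 = 6 + f/66)
z = 322/11 (z = -12 + 6*(6 + (1/66)*58) = -12 + 6*(6 + 29/33) = -12 + 6*(227/33) = -12 + 454/11 = 322/11 ≈ 29.273)
1/(s((8 + 12) - 25) + z) = 1/(((8 + 12) - 25)²/2 + 322/11) = 1/((20 - 25)²/2 + 322/11) = 1/((½)*(-5)² + 322/11) = 1/((½)*25 + 322/11) = 1/(25/2 + 322/11) = 1/(919/22) = 22/919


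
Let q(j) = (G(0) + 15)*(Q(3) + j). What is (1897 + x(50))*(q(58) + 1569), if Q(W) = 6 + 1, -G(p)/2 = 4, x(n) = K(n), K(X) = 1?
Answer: 3841552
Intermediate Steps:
x(n) = 1
G(p) = -8 (G(p) = -2*4 = -8)
Q(W) = 7
q(j) = 49 + 7*j (q(j) = (-8 + 15)*(7 + j) = 7*(7 + j) = 49 + 7*j)
(1897 + x(50))*(q(58) + 1569) = (1897 + 1)*((49 + 7*58) + 1569) = 1898*((49 + 406) + 1569) = 1898*(455 + 1569) = 1898*2024 = 3841552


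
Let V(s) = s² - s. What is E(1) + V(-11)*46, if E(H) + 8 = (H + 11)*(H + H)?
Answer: 6088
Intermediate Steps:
E(H) = -8 + 2*H*(11 + H) (E(H) = -8 + (H + 11)*(H + H) = -8 + (11 + H)*(2*H) = -8 + 2*H*(11 + H))
E(1) + V(-11)*46 = (-8 + 2*1² + 22*1) - 11*(-1 - 11)*46 = (-8 + 2*1 + 22) - 11*(-12)*46 = (-8 + 2 + 22) + 132*46 = 16 + 6072 = 6088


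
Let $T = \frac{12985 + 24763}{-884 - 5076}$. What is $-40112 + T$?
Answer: $- \frac{59776317}{1490} \approx -40118.0$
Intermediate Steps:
$T = - \frac{9437}{1490}$ ($T = \frac{37748}{-5960} = 37748 \left(- \frac{1}{5960}\right) = - \frac{9437}{1490} \approx -6.3336$)
$-40112 + T = -40112 - \frac{9437}{1490} = - \frac{59776317}{1490}$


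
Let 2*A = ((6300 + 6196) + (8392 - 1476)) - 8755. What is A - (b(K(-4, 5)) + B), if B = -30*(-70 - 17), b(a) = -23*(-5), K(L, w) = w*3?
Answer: 5207/2 ≈ 2603.5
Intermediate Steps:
K(L, w) = 3*w
b(a) = 115
B = 2610 (B = -30*(-87) = 2610)
A = 10657/2 (A = (((6300 + 6196) + (8392 - 1476)) - 8755)/2 = ((12496 + 6916) - 8755)/2 = (19412 - 8755)/2 = (1/2)*10657 = 10657/2 ≈ 5328.5)
A - (b(K(-4, 5)) + B) = 10657/2 - (115 + 2610) = 10657/2 - 1*2725 = 10657/2 - 2725 = 5207/2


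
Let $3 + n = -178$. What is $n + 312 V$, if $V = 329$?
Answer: $102467$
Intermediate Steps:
$n = -181$ ($n = -3 - 178 = -181$)
$n + 312 V = -181 + 312 \cdot 329 = -181 + 102648 = 102467$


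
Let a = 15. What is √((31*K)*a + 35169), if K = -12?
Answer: √29589 ≈ 172.01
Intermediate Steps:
√((31*K)*a + 35169) = √((31*(-12))*15 + 35169) = √(-372*15 + 35169) = √(-5580 + 35169) = √29589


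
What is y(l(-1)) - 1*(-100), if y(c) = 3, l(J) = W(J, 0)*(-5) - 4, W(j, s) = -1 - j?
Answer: 103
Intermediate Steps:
l(J) = 1 + 5*J (l(J) = (-1 - J)*(-5) - 4 = (5 + 5*J) - 4 = 1 + 5*J)
y(l(-1)) - 1*(-100) = 3 - 1*(-100) = 3 + 100 = 103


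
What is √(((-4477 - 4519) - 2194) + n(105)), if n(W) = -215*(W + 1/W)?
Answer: 2*I*√3722817/21 ≈ 183.76*I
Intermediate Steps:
n(W) = -215*W - 215/W
√(((-4477 - 4519) - 2194) + n(105)) = √(((-4477 - 4519) - 2194) + (-215*105 - 215/105)) = √((-8996 - 2194) + (-22575 - 215*1/105)) = √(-11190 + (-22575 - 43/21)) = √(-11190 - 474118/21) = √(-709108/21) = 2*I*√3722817/21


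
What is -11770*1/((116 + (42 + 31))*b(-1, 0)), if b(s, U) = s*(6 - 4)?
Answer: 5885/189 ≈ 31.138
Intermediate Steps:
b(s, U) = 2*s (b(s, U) = s*2 = 2*s)
-11770*1/((116 + (42 + 31))*b(-1, 0)) = -11770*(-1/(2*(116 + (42 + 31)))) = -11770*(-1/(2*(116 + 73))) = -11770/(189*(-2)) = -11770/(-378) = -11770*(-1/378) = 5885/189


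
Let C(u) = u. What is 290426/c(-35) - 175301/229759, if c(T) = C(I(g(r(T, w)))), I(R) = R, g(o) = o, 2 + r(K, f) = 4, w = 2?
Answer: 33363818366/229759 ≈ 1.4521e+5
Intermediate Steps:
r(K, f) = 2 (r(K, f) = -2 + 4 = 2)
c(T) = 2
290426/c(-35) - 175301/229759 = 290426/2 - 175301/229759 = 290426*(½) - 175301*1/229759 = 145213 - 175301/229759 = 33363818366/229759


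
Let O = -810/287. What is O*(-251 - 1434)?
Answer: 1364850/287 ≈ 4755.6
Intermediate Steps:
O = -810/287 (O = -810*1/287 = -810/287 ≈ -2.8223)
O*(-251 - 1434) = -810*(-251 - 1434)/287 = -810/287*(-1685) = 1364850/287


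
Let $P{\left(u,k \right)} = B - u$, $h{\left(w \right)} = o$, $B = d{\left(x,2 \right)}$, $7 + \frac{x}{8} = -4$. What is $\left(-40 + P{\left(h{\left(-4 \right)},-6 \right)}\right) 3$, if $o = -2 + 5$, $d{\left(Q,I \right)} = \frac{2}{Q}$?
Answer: $- \frac{5679}{44} \approx -129.07$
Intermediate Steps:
$x = -88$ ($x = -56 + 8 \left(-4\right) = -56 - 32 = -88$)
$B = - \frac{1}{44}$ ($B = \frac{2}{-88} = 2 \left(- \frac{1}{88}\right) = - \frac{1}{44} \approx -0.022727$)
$o = 3$
$h{\left(w \right)} = 3$
$P{\left(u,k \right)} = - \frac{1}{44} - u$
$\left(-40 + P{\left(h{\left(-4 \right)},-6 \right)}\right) 3 = \left(-40 - \frac{133}{44}\right) 3 = \left(- \frac{1893}{44}\right) 3 = - \frac{5679}{44}$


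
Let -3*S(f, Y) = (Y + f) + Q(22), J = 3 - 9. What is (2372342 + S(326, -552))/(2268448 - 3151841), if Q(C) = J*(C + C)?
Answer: -1016788/378597 ≈ -2.6857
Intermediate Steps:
J = -6
Q(C) = -12*C (Q(C) = -6*(C + C) = -12*C)
S(f, Y) = 88 - Y/3 - f/3 (S(f, Y) = -((Y + f) - 12*22)/3 = -((Y + f) - 264)/3 = -(-264 + Y + f)/3 = 88 - Y/3 - f/3)
(2372342 + S(326, -552))/(2268448 - 3151841) = (2372342 + (88 - ⅓*(-552) - ⅓*326))/(2268448 - 3151841) = (2372342 + (88 + 184 - 326/3))/(-883393) = (2372342 + 490/3)*(-1/883393) = (7117516/3)*(-1/883393) = -1016788/378597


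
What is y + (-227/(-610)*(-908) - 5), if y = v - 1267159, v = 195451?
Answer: -326975523/305 ≈ -1.0721e+6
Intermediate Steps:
y = -1071708 (y = 195451 - 1267159 = -1071708)
y + (-227/(-610)*(-908) - 5) = -1071708 + (-227/(-610)*(-908) - 5) = -1071708 + (-227*(-1/610)*(-908) - 5) = -1071708 + ((227/610)*(-908) - 5) = -1071708 + (-103058/305 - 5) = -1071708 - 104583/305 = -326975523/305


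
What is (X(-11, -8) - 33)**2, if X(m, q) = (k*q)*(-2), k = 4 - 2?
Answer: 1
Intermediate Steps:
k = 2
X(m, q) = -4*q (X(m, q) = (2*q)*(-2) = -4*q)
(X(-11, -8) - 33)**2 = (-4*(-8) - 33)**2 = (32 - 33)**2 = (-1)**2 = 1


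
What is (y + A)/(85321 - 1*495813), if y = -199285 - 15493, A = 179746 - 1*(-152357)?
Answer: -117325/410492 ≈ -0.28582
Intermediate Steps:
A = 332103 (A = 179746 + 152357 = 332103)
y = -214778
(y + A)/(85321 - 1*495813) = (-214778 + 332103)/(85321 - 1*495813) = 117325/(85321 - 495813) = 117325/(-410492) = 117325*(-1/410492) = -117325/410492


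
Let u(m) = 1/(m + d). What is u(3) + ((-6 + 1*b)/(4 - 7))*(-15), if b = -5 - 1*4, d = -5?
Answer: -151/2 ≈ -75.500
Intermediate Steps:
b = -9 (b = -5 - 4 = -9)
u(m) = 1/(-5 + m) (u(m) = 1/(m - 5) = 1/(-5 + m))
u(3) + ((-6 + 1*b)/(4 - 7))*(-15) = 1/(-5 + 3) + ((-6 + 1*(-9))/(4 - 7))*(-15) = 1/(-2) + ((-6 - 9)/(-3))*(-15) = -½ - 15*(-⅓)*(-15) = -½ + 5*(-15) = -½ - 75 = -151/2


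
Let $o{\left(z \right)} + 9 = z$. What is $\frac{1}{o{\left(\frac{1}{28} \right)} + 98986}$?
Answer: $\frac{28}{2771357} \approx 1.0103 \cdot 10^{-5}$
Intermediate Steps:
$o{\left(z \right)} = -9 + z$
$\frac{1}{o{\left(\frac{1}{28} \right)} + 98986} = \frac{1}{\left(-9 + \frac{1}{28}\right) + 98986} = \frac{1}{- \frac{251}{28} + 98986} = \frac{1}{\frac{2771357}{28}} = \frac{28}{2771357}$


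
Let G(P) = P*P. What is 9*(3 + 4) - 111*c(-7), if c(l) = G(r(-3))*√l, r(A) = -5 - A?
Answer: 63 - 444*I*√7 ≈ 63.0 - 1174.7*I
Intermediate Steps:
G(P) = P²
c(l) = 4*√l (c(l) = (-5 - 1*(-3))²*√l = (-5 + 3)²*√l = (-2)²*√l = 4*√l)
9*(3 + 4) - 111*c(-7) = 9*(3 + 4) - 444*√(-7) = 9*7 - 444*I*√7 = 63 - 444*I*√7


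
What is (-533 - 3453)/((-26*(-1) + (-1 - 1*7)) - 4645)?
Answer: 3986/4627 ≈ 0.86147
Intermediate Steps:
(-533 - 3453)/((-26*(-1) + (-1 - 1*7)) - 4645) = -3986/((26 + (-1 - 7)) - 4645) = -3986/((26 - 8) - 4645) = -3986/(18 - 4645) = -3986/(-4627) = -3986*(-1/4627) = 3986/4627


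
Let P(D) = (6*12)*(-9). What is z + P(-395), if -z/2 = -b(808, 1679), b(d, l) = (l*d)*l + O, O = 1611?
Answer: 4555572830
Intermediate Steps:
b(d, l) = 1611 + d*l**2 (b(d, l) = (l*d)*l + 1611 = (d*l)*l + 1611 = d*l**2 + 1611 = 1611 + d*l**2)
P(D) = -648 (P(D) = 72*(-9) = -648)
z = 4555573478 (z = -(-2)*(1611 + 808*1679**2) = -(-2)*(1611 + 808*2819041) = -(-2)*(1611 + 2277785128) = -(-2)*2277786739 = -2*(-2277786739) = 4555573478)
z + P(-395) = 4555573478 - 648 = 4555572830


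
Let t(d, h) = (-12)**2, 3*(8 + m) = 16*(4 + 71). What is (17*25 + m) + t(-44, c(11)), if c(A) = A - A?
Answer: 961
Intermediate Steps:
c(A) = 0
m = 392 (m = -8 + (16*(4 + 71))/3 = -8 + (16*75)/3 = -8 + (1/3)*1200 = -8 + 400 = 392)
t(d, h) = 144
(17*25 + m) + t(-44, c(11)) = (17*25 + 392) + 144 = (425 + 392) + 144 = 817 + 144 = 961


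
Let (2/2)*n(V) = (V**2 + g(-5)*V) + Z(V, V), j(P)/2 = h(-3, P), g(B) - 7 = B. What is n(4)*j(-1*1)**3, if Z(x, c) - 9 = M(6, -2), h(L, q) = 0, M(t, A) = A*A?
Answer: 0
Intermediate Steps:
M(t, A) = A**2
Z(x, c) = 13 (Z(x, c) = 9 + (-2)**2 = 9 + 4 = 13)
g(B) = 7 + B
j(P) = 0 (j(P) = 2*0 = 0)
n(V) = 13 + V**2 + 2*V (n(V) = (V**2 + (7 - 5)*V) + 13 = (V**2 + 2*V) + 13 = 13 + V**2 + 2*V)
n(4)*j(-1*1)**3 = (13 + 4**2 + 2*4)*0**3 = (13 + 16 + 8)*0 = 37*0 = 0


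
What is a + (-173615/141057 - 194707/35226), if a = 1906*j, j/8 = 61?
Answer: 513517238396623/552097098 ≈ 9.3012e+5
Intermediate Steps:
j = 488 (j = 8*61 = 488)
a = 930128 (a = 1906*488 = 930128)
a + (-173615/141057 - 194707/35226) = 930128 + (-173615/141057 - 194707/35226) = 930128 - 3731171921/552097098 = 513517238396623/552097098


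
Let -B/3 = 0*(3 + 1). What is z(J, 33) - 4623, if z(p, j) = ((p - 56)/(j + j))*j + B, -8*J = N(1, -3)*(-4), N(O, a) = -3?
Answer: -18607/4 ≈ -4651.8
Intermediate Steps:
B = 0 (B = -0*(3 + 1) = -0*4 = -3*0 = 0)
J = -3/2 (J = -(-3)*(-4)/8 = -1/8*12 = -3/2 ≈ -1.5000)
z(p, j) = -28 + p/2 (z(p, j) = ((p - 56)/(j + j))*j + 0 = ((-56 + p)/((2*j)))*j + 0 = ((-56 + p)*(1/(2*j)))*j + 0 = ((-56 + p)/(2*j))*j + 0 = (-28 + p/2) + 0 = -28 + p/2)
z(J, 33) - 4623 = (-28 + (1/2)*(-3/2)) - 4623 = (-28 - 3/4) - 4623 = -115/4 - 4623 = -18607/4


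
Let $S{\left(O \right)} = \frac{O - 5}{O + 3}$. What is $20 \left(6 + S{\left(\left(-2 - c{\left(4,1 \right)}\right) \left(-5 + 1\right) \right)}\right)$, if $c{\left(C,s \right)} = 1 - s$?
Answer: $\frac{1380}{11} \approx 125.45$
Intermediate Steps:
$S{\left(O \right)} = \frac{-5 + O}{3 + O}$
$20 \left(6 + S{\left(\left(-2 - c{\left(4,1 \right)}\right) \left(-5 + 1\right) \right)}\right) = 20 \left(6 + \frac{-5 + \left(-2 - \left(1 - 1\right)\right) \left(-5 + 1\right)}{3 + \left(-2 - \left(1 - 1\right)\right) \left(-5 + 1\right)}\right) = 20 \left(6 + \frac{-5 + \left(-2 - \left(1 - 1\right)\right) \left(-4\right)}{3 + \left(-2 - \left(1 - 1\right)\right) \left(-4\right)}\right) = 20 \left(6 + \frac{-5 + \left(-2 - 0\right) \left(-4\right)}{3 + \left(-2 - 0\right) \left(-4\right)}\right) = 20 \left(6 + \frac{-5 + \left(-2 + 0\right) \left(-4\right)}{3 + \left(-2 + 0\right) \left(-4\right)}\right) = 20 \left(6 + \frac{-5 - -8}{3 - -8}\right) = 20 \left(6 + \frac{-5 + 8}{3 + 8}\right) = 20 \left(6 + \frac{1}{11} \cdot 3\right) = 20 \left(6 + \frac{3}{11}\right) = 20 \cdot \frac{69}{11} = \frac{1380}{11}$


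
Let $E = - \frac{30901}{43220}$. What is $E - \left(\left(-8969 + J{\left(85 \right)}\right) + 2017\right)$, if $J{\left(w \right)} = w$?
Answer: $\frac{296760839}{43220} \approx 6866.3$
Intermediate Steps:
$E = - \frac{30901}{43220}$ ($E = \left(-30901\right) \frac{1}{43220} = - \frac{30901}{43220} \approx -0.71497$)
$E - \left(\left(-8969 + J{\left(85 \right)}\right) + 2017\right) = - \frac{30901}{43220} - \left(\left(-8969 + 85\right) + 2017\right) = - \frac{30901}{43220} - \left(-8884 + 2017\right) = - \frac{30901}{43220} - -6867 = - \frac{30901}{43220} + 6867 = \frac{296760839}{43220}$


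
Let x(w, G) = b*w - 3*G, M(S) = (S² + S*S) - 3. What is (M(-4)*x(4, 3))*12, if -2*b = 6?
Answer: -7308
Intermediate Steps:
b = -3 (b = -½*6 = -3)
M(S) = -3 + 2*S² (M(S) = (S² + S²) - 3 = 2*S² - 3 = -3 + 2*S²)
x(w, G) = -3*G - 3*w (x(w, G) = -3*w - 3*G = -3*G - 3*w)
(M(-4)*x(4, 3))*12 = ((-3 + 2*(-4)²)*(-3*3 - 3*4))*12 = ((-3 + 2*16)*(-9 - 12))*12 = ((-3 + 32)*(-21))*12 = (29*(-21))*12 = -609*12 = -7308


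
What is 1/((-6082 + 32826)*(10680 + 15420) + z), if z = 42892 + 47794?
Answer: 1/698109086 ≈ 1.4324e-9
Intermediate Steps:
z = 90686
1/((-6082 + 32826)*(10680 + 15420) + z) = 1/((-6082 + 32826)*(10680 + 15420) + 90686) = 1/(26744*26100 + 90686) = 1/(698018400 + 90686) = 1/698109086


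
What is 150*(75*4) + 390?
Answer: 45390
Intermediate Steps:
150*(75*4) + 390 = 150*300 + 390 = 45000 + 390 = 45390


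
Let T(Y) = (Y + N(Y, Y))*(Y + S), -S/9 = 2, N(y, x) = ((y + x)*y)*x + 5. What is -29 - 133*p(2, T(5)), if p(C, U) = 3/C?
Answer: -457/2 ≈ -228.50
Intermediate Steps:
N(y, x) = 5 + x*y*(x + y) (N(y, x) = ((x + y)*y)*x + 5 = (y*(x + y))*x + 5 = x*y*(x + y) + 5 = 5 + x*y*(x + y))
S = -18 (S = -9*2 = -18)
T(Y) = (-18 + Y)*(5 + Y + 2*Y**3) (T(Y) = (Y + (5 + Y*Y**2 + Y*Y**2))*(Y - 18) = (Y + (5 + Y**3 + Y**3))*(-18 + Y) = (Y + (5 + 2*Y**3))*(-18 + Y) = (5 + Y + 2*Y**3)*(-18 + Y) = (-18 + Y)*(5 + Y + 2*Y**3))
-29 - 133*p(2, T(5)) = -29 - 399/2 = -457/2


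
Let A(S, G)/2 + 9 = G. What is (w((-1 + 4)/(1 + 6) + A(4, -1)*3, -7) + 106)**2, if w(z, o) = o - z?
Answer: 1232100/49 ≈ 25145.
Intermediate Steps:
A(S, G) = -18 + 2*G
(w((-1 + 4)/(1 + 6) + A(4, -1)*3, -7) + 106)**2 = ((-7 - ((-1 + 4)/(1 + 6) + (-18 + 2*(-1))*3)) + 106)**2 = ((-7 - (3/7 + (-18 - 2)*3)) + 106)**2 = ((-7 - (3*(1/7) - 20*3)) + 106)**2 = ((-7 - (3/7 - 60)) + 106)**2 = ((-7 - 1*(-417/7)) + 106)**2 = ((-7 + 417/7) + 106)**2 = (368/7 + 106)**2 = (1110/7)**2 = 1232100/49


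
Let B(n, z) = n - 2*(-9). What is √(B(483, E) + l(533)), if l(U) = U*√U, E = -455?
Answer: √(501 + 533*√533) ≈ 113.16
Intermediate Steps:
B(n, z) = 18 + n (B(n, z) = n + 18 = 18 + n)
l(U) = U^(3/2)
√(B(483, E) + l(533)) = √((18 + 483) + 533^(3/2)) = √(501 + 533*√533)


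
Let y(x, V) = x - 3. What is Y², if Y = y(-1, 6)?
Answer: 16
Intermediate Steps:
y(x, V) = -3 + x
Y = -4 (Y = -3 - 1 = -4)
Y² = (-4)² = 16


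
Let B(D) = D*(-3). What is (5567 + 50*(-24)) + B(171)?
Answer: 3854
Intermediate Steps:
B(D) = -3*D
(5567 + 50*(-24)) + B(171) = (5567 + 50*(-24)) - 3*171 = (5567 - 1200) - 513 = 4367 - 513 = 3854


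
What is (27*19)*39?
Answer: 20007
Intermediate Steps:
(27*19)*39 = 513*39 = 20007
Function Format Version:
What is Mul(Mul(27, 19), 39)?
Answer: 20007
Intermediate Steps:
Mul(Mul(27, 19), 39) = Mul(513, 39) = 20007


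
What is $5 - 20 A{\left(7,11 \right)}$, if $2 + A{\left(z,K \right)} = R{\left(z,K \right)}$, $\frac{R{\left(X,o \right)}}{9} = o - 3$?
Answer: $-1395$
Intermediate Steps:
$R{\left(X,o \right)} = -27 + 9 o$ ($R{\left(X,o \right)} = 9 \left(o - 3\right) = 9 \left(-3 + o\right) = -27 + 9 o$)
$A{\left(z,K \right)} = -29 + 9 K$ ($A{\left(z,K \right)} = -2 + \left(-27 + 9 K\right) = -29 + 9 K$)
$5 - 20 A{\left(7,11 \right)} = 5 - 20 \left(-29 + 9 \cdot 11\right) = 5 - 20 \left(-29 + 99\right) = 5 - 1400 = -1395$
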